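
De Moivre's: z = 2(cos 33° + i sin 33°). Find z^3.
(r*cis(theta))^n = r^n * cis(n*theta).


r^3 = 2^3 = 8
n*theta = 3*33° = 99° = 99° (mod 360)
a = 8*cos(99°) = -1.2515
b = 8*sin(99°) = 7.9015

8 cis(99°) = -1.2515 + 7.9015i


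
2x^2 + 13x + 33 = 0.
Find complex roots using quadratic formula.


disc = 13^2 - 4*2*33 = 169 - 264 = -95
sqrt(|disc|) = sqrt(95) = 9.7468
Real part = -13/(2*2) = -3.2500
Imag part = 9.7468/(2*2) = 2.4367

-3.2500 ± 2.4367i


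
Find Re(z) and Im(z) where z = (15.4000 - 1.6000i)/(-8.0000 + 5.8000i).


Multiply by conjugate: (15.4000 - 1.6000i)(-8.0000 - 5.8000i) / ((-8)^2 + 5.8^2)
Numerator real = 15.4*(-8) - (1.6)*5.8 = -132.48
Numerator imag = -1.6*(-8) - 15.4*5.8 = -76.52
Denominator = 97.64
Re(z) = -132.48/97.64 = -1.3568
Im(z) = -76.52/97.64 = -0.7837

Re(z) = -1.3568, Im(z) = -0.7837


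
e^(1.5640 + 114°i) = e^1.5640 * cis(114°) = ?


e^1.5640 = 4.7779
cos(114°) = -0.406737
sin(114°) = 0.913545
Real = 4.7779*(-0.406737) = -1.9433
Imag = 4.7779*0.913545 = 4.3648

-1.9433 + 4.3648i


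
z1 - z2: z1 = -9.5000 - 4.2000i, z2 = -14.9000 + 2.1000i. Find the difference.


Real: -9.5 + 14.9 = 5.4
Imag: -4.2 - 2.1 = -6.3

5.4000 - 6.3000i


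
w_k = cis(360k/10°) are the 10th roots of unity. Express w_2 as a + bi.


Angle = 360*2/10 = 72°
a = cos(72°) = 0.3090
b = sin(72°) = 0.9511

0.3090 + 0.9511i


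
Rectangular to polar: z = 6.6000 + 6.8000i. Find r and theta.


r = sqrt(43.56+46.24) = sqrt(89.8) = 9.4763
theta = atan2(6.8, 6.6) = 45.8551 degrees

r = 9.4763, theta = 45.8551 degrees


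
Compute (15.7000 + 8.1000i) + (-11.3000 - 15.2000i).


Real: 15.7 - 11.3 = 4.4
Imag: 8.1 - 15.2 = -7.1

4.4000 - 7.1000i


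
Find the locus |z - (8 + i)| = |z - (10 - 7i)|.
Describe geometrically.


Equal distances means the locus is the perpendicular bisector of z1 and z2.
Midpoint = ((8+10)/2, (1+(-7))/2) = (9.0000, -3.0000)

Perpendicular bisector through (9.0000, -3.0000)


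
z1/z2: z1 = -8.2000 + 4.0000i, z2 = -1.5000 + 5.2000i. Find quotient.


Conjugate of z2 = -1.5000 - 5.2000i
Numerator: (-8.2000 + 4.0000i)(-1.5000 - 5.2000i) = 33.1000 + 36.6400i
Denominator: (-1.5)^2 + 5.2^2 = 29.29
Result = (33.1000 + 36.6400i)/29.29

1.1301 + 1.2509i


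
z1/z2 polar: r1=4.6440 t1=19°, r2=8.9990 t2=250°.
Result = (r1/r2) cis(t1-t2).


r = 4.6440 / 8.9990 = 0.5161
theta = 19° - 250° = -231° = 129° (mod 360)

0.5161 cis(129°)


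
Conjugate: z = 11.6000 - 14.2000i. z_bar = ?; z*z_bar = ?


z_bar = 11.6000 + 14.2000i
z*z_bar = 11.6^2 + (-14.2)^2 = 134.56 + 201.64 = 336.2

z_bar = 11.6000 + 14.2000i, z*z_bar = 336.2


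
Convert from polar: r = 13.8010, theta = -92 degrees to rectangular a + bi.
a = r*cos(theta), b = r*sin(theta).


a = 13.8010*cos(-92°) = 13.8010*(-0.034899) = -0.4816
b = 13.8010*sin(-92°) = 13.8010*(-0.99939) = -13.7926

-0.4816 - 13.7926i


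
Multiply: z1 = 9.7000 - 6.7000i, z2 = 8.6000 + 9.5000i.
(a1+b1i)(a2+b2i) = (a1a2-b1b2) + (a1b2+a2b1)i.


Real = 9.7*8.6 - (-6.7)*9.5 = 83.42 - (-63.65) = 147.07
Imag = 9.7*9.5 + 8.6*(-6.7) = 92.15 - (57.62) = 34.53

147.0700 + 34.5300i


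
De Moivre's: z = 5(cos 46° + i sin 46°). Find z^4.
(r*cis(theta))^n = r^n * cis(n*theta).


r^4 = 5^4 = 625
n*theta = 4*46° = 184° = 184° (mod 360)
a = 625*cos(184°) = -623.4775
b = 625*sin(184°) = -43.5978

625 cis(184°) = -623.4775 - 43.5978i


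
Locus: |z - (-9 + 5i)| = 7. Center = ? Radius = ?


|z - z0| = r is a circle with center z0 and radius r.
Center = (-9, 5), radius = 7

Circle with center (-9, 5) and radius 7


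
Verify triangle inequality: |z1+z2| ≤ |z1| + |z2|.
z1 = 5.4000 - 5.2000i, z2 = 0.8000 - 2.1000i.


|z1| = sqrt(5.4^2 + (-5.2)^2) = sqrt(56.2) = 7.4967
|z2| = sqrt(0.8^2 + (-2.1)^2) = sqrt(5.05) = 2.2472
z1+z2 = 6.2000 - 7.3000i
|z1+z2| = sqrt(91.73) = 9.5776
|z1|+|z2| = 7.4967 + 2.2472 = 9.7439

|z1+z2| = 9.5776 ≤ |z1|+|z2| = 9.7439 (verified)


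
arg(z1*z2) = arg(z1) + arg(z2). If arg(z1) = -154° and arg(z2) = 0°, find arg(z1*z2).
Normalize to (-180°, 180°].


arg(z1*z2) = -154° + 0° = -154°
Normalized to (-180°, 180°]: -154°

-154°


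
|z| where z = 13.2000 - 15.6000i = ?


|z| = sqrt(13.2^2 + (-15.6)^2) = sqrt(174.24 + 243.36) = sqrt(417.6) = 20.4353

|z| = 20.4353


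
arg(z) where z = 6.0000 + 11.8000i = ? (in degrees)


Re = 6, Im = 11.8
arg = atan2(11.8, 6) = 63.0478 degrees

arg(z) = 63.0478 degrees


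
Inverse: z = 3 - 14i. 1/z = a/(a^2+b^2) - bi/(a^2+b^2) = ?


|z|^2 = 9+196 = 205
1/z = (3 + 14i)/205

1/z = 0.0146 + 0.0683i


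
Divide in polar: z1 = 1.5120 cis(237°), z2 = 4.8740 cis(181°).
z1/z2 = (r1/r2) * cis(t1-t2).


r = 1.5120 / 4.8740 = 0.3102
theta = 237° - 181° = 56° = 56° (mod 360)

0.3102 cis(56°)


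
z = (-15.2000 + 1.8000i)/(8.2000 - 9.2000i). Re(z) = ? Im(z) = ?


Multiply by conjugate: (-15.2000 + 1.8000i)(8.2000 + 9.2000i) / (8.2^2 + (-9.2)^2)
Numerator real = -15.2*8.2 + 1.8*(-9.2) = -141.2
Numerator imag = 1.8*8.2 - (-15.2)*(-9.2) = -125.08
Denominator = 151.88
Re(z) = -141.2/151.88 = -0.9297
Im(z) = -125.08/151.88 = -0.8235

Re(z) = -0.9297, Im(z) = -0.8235


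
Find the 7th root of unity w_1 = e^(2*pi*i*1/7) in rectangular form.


Angle = 360*1/7 = 51.4286°
a = cos(51.4286°) = 0.6235
b = sin(51.4286°) = 0.7818

0.6235 + 0.7818i


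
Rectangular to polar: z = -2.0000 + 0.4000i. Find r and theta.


r = sqrt(4+0.16) = sqrt(4.16) = 2.0396
theta = atan2(0.4, -2) = 168.6901 degrees

r = 2.0396, theta = 168.6901 degrees


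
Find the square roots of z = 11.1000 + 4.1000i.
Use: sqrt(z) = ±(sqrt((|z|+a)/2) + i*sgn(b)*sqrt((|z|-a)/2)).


|z| = sqrt(123.21+16.81) = 11.8330
sqrt((|z|+a)/2) = sqrt((11.8330+11.1)/2) = sqrt(11.4665) = 3.3862
sqrt((|z|-a)/2) = sqrt((11.8330-11.1)/2) = sqrt(0.3665) = 0.6054

±(3.3862 + 0.6054i) i.e. 3.3862 + 0.6054i and -3.3862 - 0.6054i


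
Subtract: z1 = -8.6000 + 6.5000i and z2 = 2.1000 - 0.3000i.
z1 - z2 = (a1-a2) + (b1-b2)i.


Real: -8.6 - 2.1 = -10.7
Imag: 6.5 + 0.3 = 6.8

-10.7000 + 6.8000i


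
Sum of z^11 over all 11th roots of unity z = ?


The roots are w_k = w^k with w = e^(2*pi*i/11), and (w^k)^11 = (w^11)^k.
So S = 1 + u + u^2 + ... + u^(10) with u = w^11.
11 = 1*11 + 0, so 11 is a multiple of 11 and u = (w^11)^1 = 1.
Every one of the 11 terms equals 1: S = 11

S = 11


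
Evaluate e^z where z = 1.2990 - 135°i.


e^1.2990 = 3.6656
cos(-135°) = -0.70711
sin(-135°) = -0.70711
Real = 3.6656*(-0.70711) = -2.5920
Imag = 3.6656*(-0.70711) = -2.5920

-2.5920 - 2.5920i


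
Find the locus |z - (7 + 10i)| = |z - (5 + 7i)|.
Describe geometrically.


Equal distances means the locus is the perpendicular bisector of z1 and z2.
Midpoint = ((7+5)/2, (10+7)/2) = (6.0000, 8.5000)

Perpendicular bisector through (6.0000, 8.5000)


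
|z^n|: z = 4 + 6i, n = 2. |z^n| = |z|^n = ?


|z| = sqrt(16+36) = sqrt(52) = 7.2111
|z^2| = |z|^2 = (sqrt(52))^2 = 52

|z^2| = 52


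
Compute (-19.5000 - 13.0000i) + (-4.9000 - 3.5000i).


Real: -19.5 - 4.9 = -24.4
Imag: -13 - 3.5 = -16.5

-24.4000 - 16.5000i


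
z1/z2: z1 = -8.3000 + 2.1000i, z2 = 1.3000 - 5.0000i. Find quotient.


Conjugate of z2 = 1.3000 + 5.0000i
Numerator: (-8.3000 + 2.1000i)(1.3000 + 5.0000i) = -21.2900 - 38.7700i
Denominator: 1.3^2 + (-5)^2 = 26.69
Result = (-21.2900 - 38.7700i)/26.69

-0.7977 - 1.4526i


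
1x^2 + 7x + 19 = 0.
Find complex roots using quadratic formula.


disc = 7^2 - 4*1*19 = 49 - 76 = -27
sqrt(|disc|) = sqrt(27) = 5.1962
Real part = -7/(2*1) = -3.5000
Imag part = 5.1962/(2*1) = 2.5981

-3.5000 ± 2.5981i


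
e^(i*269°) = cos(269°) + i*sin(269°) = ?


cos(269°) = -0.0175
sin(269°) = -0.9998

e^(i*269°) = -0.0175 - 0.9998i


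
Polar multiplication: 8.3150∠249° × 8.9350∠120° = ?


r = 8.3150 * 8.9350 = 74.2945
theta = 249° + 120° = 369° = 9° (mod 360)

74.2945 cis(9°)


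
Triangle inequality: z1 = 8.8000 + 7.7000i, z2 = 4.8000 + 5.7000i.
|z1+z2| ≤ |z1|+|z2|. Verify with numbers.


|z1| = sqrt(8.8^2 + 7.7^2) = sqrt(136.73) = 11.6932
|z2| = sqrt(4.8^2 + 5.7^2) = sqrt(55.53) = 7.4518
z1+z2 = 13.6000 + 13.4000i
|z1+z2| = sqrt(364.52) = 19.0924
|z1|+|z2| = 11.6932 + 7.4518 = 19.1450

|z1+z2| = 19.0924 ≤ |z1|+|z2| = 19.1450 (verified)


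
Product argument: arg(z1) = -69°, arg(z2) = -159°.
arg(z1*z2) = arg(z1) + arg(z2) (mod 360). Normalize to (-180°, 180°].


arg(z1*z2) = -69° - 159° = -228°
Normalized to (-180°, 180°]: 132°

132°


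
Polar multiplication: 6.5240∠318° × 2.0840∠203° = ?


r = 6.5240 * 2.0840 = 13.5960
theta = 318° + 203° = 521° = 161° (mod 360)

13.5960 cis(161°)


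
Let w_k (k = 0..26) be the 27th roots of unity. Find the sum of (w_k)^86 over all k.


The roots are w_k = w^k with w = e^(2*pi*i/27), and (w^k)^86 = (w^86)^k.
So S = 1 + u + u^2 + ... + u^(26) with u = w^86.
86 = 3*27 + 5, so 86 is not a multiple of 27: u = (w^27)^3 * w^5 = w^5 ≠ 1 (w is a primitive 27th root), while u^27 = (w^27)^86 = 1.
Geometric series: S = (1 - u^27)/(1 - u) = (1 - 1)/(1 - u) = 0

S = 0


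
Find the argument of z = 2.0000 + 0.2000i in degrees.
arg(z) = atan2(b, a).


Re = 2, Im = 0.2
arg = atan2(0.2, 2) = 5.7106 degrees

arg(z) = 5.7106 degrees


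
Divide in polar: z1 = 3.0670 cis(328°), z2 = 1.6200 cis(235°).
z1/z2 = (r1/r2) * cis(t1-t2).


r = 3.0670 / 1.6200 = 1.8932
theta = 328° - 235° = 93° = 93° (mod 360)

1.8932 cis(93°)


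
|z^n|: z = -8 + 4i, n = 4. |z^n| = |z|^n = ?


|z| = sqrt(64+16) = sqrt(80) = 8.9443
|z^4| = |z|^4 = (sqrt(80))^4 = 80^2 = 6400

|z^4| = 6400


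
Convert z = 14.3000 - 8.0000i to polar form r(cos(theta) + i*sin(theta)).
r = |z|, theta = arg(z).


r = sqrt(204.49+64) = sqrt(268.49) = 16.3857
theta = atan2(-8, 14.3) = -29.2244 degrees

r = 16.3857, theta = -29.2244 degrees


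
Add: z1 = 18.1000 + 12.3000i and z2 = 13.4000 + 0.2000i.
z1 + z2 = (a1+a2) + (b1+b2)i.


Real: 18.1 + 13.4 = 31.5
Imag: 12.3 + 0.2 = 12.5

31.5000 + 12.5000i


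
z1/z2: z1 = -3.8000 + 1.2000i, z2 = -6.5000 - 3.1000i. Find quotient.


Conjugate of z2 = -6.5000 + 3.1000i
Numerator: (-3.8000 + 1.2000i)(-6.5000 + 3.1000i) = 20.9800 - 19.5800i
Denominator: (-6.5)^2 + (-3.1)^2 = 51.86
Result = (20.9800 - 19.5800i)/51.86

0.4046 - 0.3776i


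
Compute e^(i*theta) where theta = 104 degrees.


cos(104°) = -0.2419
sin(104°) = 0.9703

e^(i*104°) = -0.2419 + 0.9703i


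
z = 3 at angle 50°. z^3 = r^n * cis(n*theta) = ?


r^3 = 3^3 = 27
n*theta = 3*50° = 150° = 150° (mod 360)
a = 27*cos(150°) = -23.3827
b = 27*sin(150°) = 13.5000

27 cis(150°) = -23.3827 + 13.5000i


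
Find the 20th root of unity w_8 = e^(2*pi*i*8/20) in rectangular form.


Angle = 360*8/20 = 144°
a = cos(144°) = -0.8090
b = sin(144°) = 0.5878

-0.8090 + 0.5878i


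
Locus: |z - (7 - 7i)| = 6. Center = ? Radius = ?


|z - z0| = r is a circle with center z0 and radius r.
Center = (7, -7), radius = 6

Circle with center (7, -7) and radius 6


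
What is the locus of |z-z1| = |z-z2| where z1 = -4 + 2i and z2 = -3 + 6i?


Equal distances means the locus is the perpendicular bisector of z1 and z2.
Midpoint = ((-4+(-3))/2, (2+6)/2) = (-3.5000, 4.0000)

Perpendicular bisector through (-3.5000, 4.0000)


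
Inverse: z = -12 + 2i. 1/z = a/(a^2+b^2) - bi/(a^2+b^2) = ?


|z|^2 = 144+4 = 148
1/z = (-12 - 2i)/148

1/z = -0.0811 - 0.0135i


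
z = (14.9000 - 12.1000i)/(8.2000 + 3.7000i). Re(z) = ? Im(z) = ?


Multiply by conjugate: (14.9000 - 12.1000i)(8.2000 - 3.7000i) / (8.2^2 + 3.7^2)
Numerator real = 14.9*8.2 - (12.1)*3.7 = 77.41
Numerator imag = -12.1*8.2 - 14.9*3.7 = -154.35
Denominator = 80.93
Re(z) = 77.41/80.93 = 0.9565
Im(z) = -154.35/80.93 = -1.9072

Re(z) = 0.9565, Im(z) = -1.9072


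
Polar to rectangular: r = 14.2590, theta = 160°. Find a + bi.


a = 14.2590*cos(160°) = 14.2590*(-0.939693) = -13.3991
b = 14.2590*sin(160°) = 14.2590*0.34202 = 4.8769

-13.3991 + 4.8769i


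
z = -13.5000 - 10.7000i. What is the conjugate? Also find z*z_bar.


z_bar = -13.5000 + 10.7000i
z*z_bar = (-13.5)^2 + (-10.7)^2 = 182.25 + 114.49 = 296.74

z_bar = -13.5000 + 10.7000i, z*z_bar = 296.74


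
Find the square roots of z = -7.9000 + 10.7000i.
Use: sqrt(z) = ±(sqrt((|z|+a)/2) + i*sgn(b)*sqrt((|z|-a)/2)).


|z| = sqrt(62.41+114.49) = 13.3004
sqrt((|z|+a)/2) = sqrt((13.3004+(-7.9))/2) = sqrt(2.7002) = 1.6432
sqrt((|z|-a)/2) = sqrt((13.3004-(-7.9))/2) = sqrt(10.6002) = 3.2558

±(1.6432 + 3.2558i) i.e. 1.6432 + 3.2558i and -1.6432 - 3.2558i


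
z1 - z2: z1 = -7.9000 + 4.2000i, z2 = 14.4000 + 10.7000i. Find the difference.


Real: -7.9 - 14.4 = -22.3
Imag: 4.2 - 10.7 = -6.5

-22.3000 - 6.5000i


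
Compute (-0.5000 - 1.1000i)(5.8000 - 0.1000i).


Real = -0.5*5.8 - (-1.1)*(-0.1) = -2.9 - 0.11 = -3.01
Imag = -0.5*(-0.1) + 5.8*(-1.1) = 0.05 - (6.38) = -6.33

-3.0100 - 6.3300i


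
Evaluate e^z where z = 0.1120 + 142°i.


e^0.1120 = 1.1185
cos(142°) = -0.788
sin(142°) = 0.61566
Real = 1.1185*(-0.788) = -0.8814
Imag = 1.1185*0.61566 = 0.6886

-0.8814 + 0.6886i


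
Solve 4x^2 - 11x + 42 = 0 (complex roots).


disc = (-11)^2 - 4*4*42 = 121 - 672 = -551
sqrt(|disc|) = sqrt(551) = 23.4734
Real part = 11/(2*4) = 1.3750
Imag part = 23.4734/(2*4) = 2.9342

1.3750 ± 2.9342i


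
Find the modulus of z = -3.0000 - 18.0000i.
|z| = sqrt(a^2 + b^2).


|z| = sqrt((-3)^2 + (-18)^2) = sqrt(9 + 324) = sqrt(333) = 18.2483

|z| = 18.2483


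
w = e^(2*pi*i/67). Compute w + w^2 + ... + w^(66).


With w = e^(2*pi*i/67), all 67 of the 67th roots of unity w^0 = 1, w, ..., w^(66) sum to 0: 1 + w + ... + w^(66) = (1 - w^67)/(1 - w) = 0 since w^67 = 1, w ≠ 1.
Removing the root 1: w + w^2 + ... + w^(66) = 0 - 1 = -1

Sum = -1


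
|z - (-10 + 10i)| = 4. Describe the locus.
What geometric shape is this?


|z - z0| = r is a circle with center z0 and radius r.
Center = (-10, 10), radius = 4

Circle with center (-10, 10) and radius 4


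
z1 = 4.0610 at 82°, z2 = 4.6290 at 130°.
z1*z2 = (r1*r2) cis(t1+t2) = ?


r = 4.0610 * 4.6290 = 18.7984
theta = 82° + 130° = 212° = 212° (mod 360)

18.7984 cis(212°)


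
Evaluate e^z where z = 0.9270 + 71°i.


e^0.9270 = 2.5269
cos(71°) = 0.32557
sin(71°) = 0.9455
Real = 2.5269*0.32557 = 0.8227
Imag = 2.5269*0.9455 = 2.3892

0.8227 + 2.3892i


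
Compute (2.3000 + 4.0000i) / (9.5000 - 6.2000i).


Conjugate of z2 = 9.5000 + 6.2000i
Numerator: (2.3000 + 4.0000i)(9.5000 + 6.2000i) = -2.9500 + 52.2600i
Denominator: 9.5^2 + (-6.2)^2 = 128.69
Result = (-2.9500 + 52.2600i)/128.69

-0.0229 + 0.4061i


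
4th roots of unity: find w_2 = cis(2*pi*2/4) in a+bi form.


Angle = 360*2/4 = 180°
a = cos(180°) = -1.0000
b = sin(180°) = 0

-1.0000 + 0i


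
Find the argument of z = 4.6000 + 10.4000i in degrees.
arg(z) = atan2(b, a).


Re = 4.6, Im = 10.4
arg = atan2(10.4, 4.6) = 66.1398 degrees

arg(z) = 66.1398 degrees


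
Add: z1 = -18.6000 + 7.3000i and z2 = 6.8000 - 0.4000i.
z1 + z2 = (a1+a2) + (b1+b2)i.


Real: -18.6 + 6.8 = -11.8
Imag: 7.3 - 0.4 = 6.9

-11.8000 + 6.9000i


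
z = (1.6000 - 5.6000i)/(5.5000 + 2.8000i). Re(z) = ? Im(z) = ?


Multiply by conjugate: (1.6000 - 5.6000i)(5.5000 - 2.8000i) / (5.5^2 + 2.8^2)
Numerator real = 1.6*5.5 - (5.6)*2.8 = -6.88
Numerator imag = -5.6*5.5 - 1.6*2.8 = -35.28
Denominator = 38.09
Re(z) = -6.88/38.09 = -0.1806
Im(z) = -35.28/38.09 = -0.9262

Re(z) = -0.1806, Im(z) = -0.9262


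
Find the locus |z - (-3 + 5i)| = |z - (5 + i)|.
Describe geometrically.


Equal distances means the locus is the perpendicular bisector of z1 and z2.
Midpoint = ((-3+5)/2, (5+1)/2) = (1.0000, 3.0000)

Perpendicular bisector through (1.0000, 3.0000)


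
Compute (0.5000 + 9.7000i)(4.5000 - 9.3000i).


Real = 0.5*4.5 - 9.7*(-9.3) = 2.25 - (-90.21) = 92.46
Imag = 0.5*(-9.3) + 4.5*9.7 = -4.65 + 43.65 = 39

92.4600 + 39.0000i


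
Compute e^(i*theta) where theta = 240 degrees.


cos(240°) = -0.5000
sin(240°) = -0.8660

e^(i*240°) = -0.5000 - 0.8660i


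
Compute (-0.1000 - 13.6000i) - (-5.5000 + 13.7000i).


Real: -0.1 + 5.5 = 5.4
Imag: -13.6 - 13.7 = -27.3

5.4000 - 27.3000i


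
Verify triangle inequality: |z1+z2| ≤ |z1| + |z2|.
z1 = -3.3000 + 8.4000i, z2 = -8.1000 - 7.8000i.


|z1| = sqrt((-3.3)^2 + 8.4^2) = sqrt(81.45) = 9.0250
|z2| = sqrt((-8.1)^2 + (-7.8)^2) = sqrt(126.45) = 11.2450
z1+z2 = -11.4000 + 0.6000i
|z1+z2| = sqrt(130.32) = 11.4158
|z1|+|z2| = 9.0250 + 11.2450 = 20.2700

|z1+z2| = 11.4158 ≤ |z1|+|z2| = 20.2700 (verified)


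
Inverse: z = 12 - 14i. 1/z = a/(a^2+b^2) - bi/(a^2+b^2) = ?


|z|^2 = 144+196 = 340
1/z = (12 + 14i)/340

1/z = 0.0353 + 0.0412i


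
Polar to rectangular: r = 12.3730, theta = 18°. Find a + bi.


a = 12.3730*cos(18°) = 12.3730*0.951057 = 11.7674
b = 12.3730*sin(18°) = 12.3730*0.30902 = 3.8235

11.7674 + 3.8235i


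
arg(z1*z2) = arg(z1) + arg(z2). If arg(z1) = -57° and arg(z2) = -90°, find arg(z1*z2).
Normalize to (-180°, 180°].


arg(z1*z2) = -57° - 90° = -147°
Normalized to (-180°, 180°]: -147°

-147°


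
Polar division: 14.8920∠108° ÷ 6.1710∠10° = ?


r = 14.8920 / 6.1710 = 2.4132
theta = 108° - 10° = 98° = 98° (mod 360)

2.4132 cis(98°)


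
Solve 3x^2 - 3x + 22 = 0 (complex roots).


disc = (-3)^2 - 4*3*22 = 9 - 264 = -255
sqrt(|disc|) = sqrt(255) = 15.9687
Real part = 3/(2*3) = 0.5000
Imag part = 15.9687/(2*3) = 2.6615

0.5000 ± 2.6615i


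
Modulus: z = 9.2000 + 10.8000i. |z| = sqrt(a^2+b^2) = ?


|z| = sqrt(9.2^2 + 10.8^2) = sqrt(84.64 + 116.64) = sqrt(201.28) = 14.1873

|z| = 14.1873


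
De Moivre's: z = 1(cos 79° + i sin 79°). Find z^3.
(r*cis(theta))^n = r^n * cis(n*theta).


r^3 = 1^3 = 1
n*theta = 3*79° = 237° = 237° (mod 360)
a = 1*cos(237°) = -0.5446
b = 1*sin(237°) = -0.8387

1 cis(237°) = -0.5446 - 0.8387i


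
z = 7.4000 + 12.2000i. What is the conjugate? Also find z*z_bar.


z_bar = 7.4000 - 12.2000i
z*z_bar = 7.4^2 + 12.2^2 = 54.76 + 148.84 = 203.6

z_bar = 7.4000 - 12.2000i, z*z_bar = 203.6


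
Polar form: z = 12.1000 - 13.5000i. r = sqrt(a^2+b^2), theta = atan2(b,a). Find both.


r = sqrt(146.41+182.25) = sqrt(328.66) = 18.1290
theta = atan2(-13.5, 12.1) = -48.1302 degrees

r = 18.1290, theta = -48.1302 degrees


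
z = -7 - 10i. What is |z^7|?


|z| = sqrt(49+100) = sqrt(149) = 12.2066
|z^7| = |z|^7 = (sqrt(149))^7 = 149^3 * sqrt(149) = 3307949*sqrt(149)

|z^7| = 3307949*sqrt(149) ≈ 40378663.4425


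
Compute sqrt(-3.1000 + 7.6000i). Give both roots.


|z| = sqrt(9.61+57.76) = 8.2079
sqrt((|z|+a)/2) = sqrt((8.2079+(-3.1))/2) = sqrt(2.5540) = 1.5981
sqrt((|z|-a)/2) = sqrt((8.2079-(-3.1))/2) = sqrt(5.6540) = 2.3778

±(1.5981 + 2.3778i) i.e. 1.5981 + 2.3778i and -1.5981 - 2.3778i


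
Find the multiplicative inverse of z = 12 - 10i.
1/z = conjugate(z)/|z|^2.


|z|^2 = 144+100 = 244
1/z = (12 + 10i)/244

1/z = 0.0492 + 0.0410i


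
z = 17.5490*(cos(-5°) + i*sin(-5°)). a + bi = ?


a = 17.5490*cos(-5°) = 17.5490*0.996195 = 17.4822
b = 17.5490*sin(-5°) = 17.5490*(-0.087156) = -1.5295

17.4822 - 1.5295i


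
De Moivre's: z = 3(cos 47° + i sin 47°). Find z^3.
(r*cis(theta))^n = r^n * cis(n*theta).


r^3 = 3^3 = 27
n*theta = 3*47° = 141° = 141° (mod 360)
a = 27*cos(141°) = -20.9829
b = 27*sin(141°) = 16.9917

27 cis(141°) = -20.9829 + 16.9917i


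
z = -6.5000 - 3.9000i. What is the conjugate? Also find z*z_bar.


z_bar = -6.5000 + 3.9000i
z*z_bar = (-6.5)^2 + (-3.9)^2 = 42.25 + 15.21 = 57.46

z_bar = -6.5000 + 3.9000i, z*z_bar = 57.46


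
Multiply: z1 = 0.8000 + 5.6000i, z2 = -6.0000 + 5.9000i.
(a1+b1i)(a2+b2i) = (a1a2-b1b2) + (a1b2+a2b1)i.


Real = 0.8*(-6) - 5.6*5.9 = -4.8 - 33.04 = -37.84
Imag = 0.8*5.9 - (6)*5.6 = 4.72 - (33.6) = -28.88

-37.8400 - 28.8800i


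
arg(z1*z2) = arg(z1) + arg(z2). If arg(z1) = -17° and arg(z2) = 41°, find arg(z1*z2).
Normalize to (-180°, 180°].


arg(z1*z2) = -17° + 41° = 24°
Normalized to (-180°, 180°]: 24°

24°


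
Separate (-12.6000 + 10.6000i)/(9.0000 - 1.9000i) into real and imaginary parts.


Multiply by conjugate: (-12.6000 + 10.6000i)(9.0000 + 1.9000i) / (9^2 + (-1.9)^2)
Numerator real = -12.6*9 + 10.6*(-1.9) = -133.54
Numerator imag = 10.6*9 - (-12.6)*(-1.9) = 71.46
Denominator = 84.61
Re(z) = -133.54/84.61 = -1.5783
Im(z) = 71.46/84.61 = 0.8446

Re(z) = -1.5783, Im(z) = 0.8446


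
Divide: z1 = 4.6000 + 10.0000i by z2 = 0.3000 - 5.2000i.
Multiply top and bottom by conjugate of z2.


Conjugate of z2 = 0.3000 + 5.2000i
Numerator: (4.6000 + 10.0000i)(0.3000 + 5.2000i) = -50.6200 + 26.9200i
Denominator: 0.3^2 + (-5.2)^2 = 27.13
Result = (-50.6200 + 26.9200i)/27.13

-1.8658 + 0.9923i


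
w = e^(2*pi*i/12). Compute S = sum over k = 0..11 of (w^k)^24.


The roots are w_k = w^k with w = e^(2*pi*i/12), and (w^k)^24 = (w^24)^k.
So S = 1 + u + u^2 + ... + u^(11) with u = w^24.
24 = 2*12 + 0, so 24 is a multiple of 12 and u = (w^12)^2 = 1.
Every one of the 12 terms equals 1: S = 12

S = 12


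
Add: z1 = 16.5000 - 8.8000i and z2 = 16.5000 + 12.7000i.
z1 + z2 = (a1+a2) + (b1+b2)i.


Real: 16.5 + 16.5 = 33
Imag: -8.8 + 12.7 = 3.9

33.0000 + 3.9000i


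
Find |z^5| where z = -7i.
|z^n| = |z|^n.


|z| = sqrt(0+49) = sqrt(49) = 7
|z^5| = |z|^5 = 7^5 = 16807

|z^5| = 16807


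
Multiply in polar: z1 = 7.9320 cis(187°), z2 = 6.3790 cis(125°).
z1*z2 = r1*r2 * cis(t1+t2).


r = 7.9320 * 6.3790 = 50.5982
theta = 187° + 125° = 312° = 312° (mod 360)

50.5982 cis(312°)


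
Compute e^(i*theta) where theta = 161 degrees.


cos(161°) = -0.9455
sin(161°) = 0.3256

e^(i*161°) = -0.9455 + 0.3256i


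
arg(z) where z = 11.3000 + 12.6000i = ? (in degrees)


Re = 11.3, Im = 12.6
arg = atan2(12.6, 11.3) = 48.1134 degrees

arg(z) = 48.1134 degrees


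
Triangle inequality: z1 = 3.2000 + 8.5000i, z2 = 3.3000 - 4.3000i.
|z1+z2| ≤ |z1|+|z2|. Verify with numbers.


|z1| = sqrt(3.2^2 + 8.5^2) = sqrt(82.49) = 9.0824
|z2| = sqrt(3.3^2 + (-4.3)^2) = sqrt(29.38) = 5.4203
z1+z2 = 6.5000 + 4.2000i
|z1+z2| = sqrt(59.89) = 7.7389
|z1|+|z2| = 9.0824 + 5.4203 = 14.5027

|z1+z2| = 7.7389 ≤ |z1|+|z2| = 14.5027 (verified)


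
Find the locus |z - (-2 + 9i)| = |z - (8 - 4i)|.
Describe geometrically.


Equal distances means the locus is the perpendicular bisector of z1 and z2.
Midpoint = ((-2+8)/2, (9+(-4))/2) = (3.0000, 2.5000)

Perpendicular bisector through (3.0000, 2.5000)


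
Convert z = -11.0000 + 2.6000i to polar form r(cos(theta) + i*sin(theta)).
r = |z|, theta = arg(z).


r = sqrt(121+6.76) = sqrt(127.76) = 11.3031
theta = atan2(2.6, -11) = 166.7014 degrees

r = 11.3031, theta = 166.7014 degrees


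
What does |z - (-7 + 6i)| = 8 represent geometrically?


|z - z0| = r is a circle with center z0 and radius r.
Center = (-7, 6), radius = 8

Circle with center (-7, 6) and radius 8


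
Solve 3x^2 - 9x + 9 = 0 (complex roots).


disc = (-9)^2 - 4*3*9 = 81 - 108 = -27
sqrt(|disc|) = sqrt(27) = 5.1962
Real part = 9/(2*3) = 1.5000
Imag part = 5.1962/(2*3) = 0.8660

1.5000 ± 0.8660i


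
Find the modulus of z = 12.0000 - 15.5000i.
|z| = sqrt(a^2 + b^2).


|z| = sqrt(12^2 + (-15.5)^2) = sqrt(144 + 240.25) = sqrt(384.25) = 19.6023

|z| = 19.6023


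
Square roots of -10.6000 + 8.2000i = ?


|z| = sqrt(112.36+67.24) = 13.4015
sqrt((|z|+a)/2) = sqrt((13.4015+(-10.6))/2) = sqrt(1.4007) = 1.1835
sqrt((|z|-a)/2) = sqrt((13.4015-(-10.6))/2) = sqrt(12.0007) = 3.4642

±(1.1835 + 3.4642i) i.e. 1.1835 + 3.4642i and -1.1835 - 3.4642i


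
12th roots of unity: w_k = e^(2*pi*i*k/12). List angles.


The 12th roots of unity are cis(360k/12°) for k=0..11
Angle step = 360/12 = 30°
Primitive root: cis(30°)
Primitive root = 0.8660 + 0.5000i

12 roots at angles: 0°, 30°, 60°, 90°, 120°, 150°, 180°, 210°, 240°, 270°, 300°, 330°


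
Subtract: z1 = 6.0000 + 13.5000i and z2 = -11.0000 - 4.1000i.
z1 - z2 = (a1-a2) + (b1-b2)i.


Real: 6 + 11 = 17
Imag: 13.5 + 4.1 = 17.6

17.0000 + 17.6000i


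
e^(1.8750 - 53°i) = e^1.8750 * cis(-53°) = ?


e^1.8750 = 6.5208
cos(-53°) = 0.60182
sin(-53°) = -0.79864
Real = 6.5208*0.60182 = 3.9243
Imag = 6.5208*(-0.79864) = -5.2078

3.9243 - 5.2078i


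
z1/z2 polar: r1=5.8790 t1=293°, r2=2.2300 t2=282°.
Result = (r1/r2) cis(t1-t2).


r = 5.8790 / 2.2300 = 2.6363
theta = 293° - 282° = 11° = 11° (mod 360)

2.6363 cis(11°)


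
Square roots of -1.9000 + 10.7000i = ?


|z| = sqrt(3.61+114.49) = 10.8674
sqrt((|z|+a)/2) = sqrt((10.8674+(-1.9))/2) = sqrt(4.4837) = 2.1175
sqrt((|z|-a)/2) = sqrt((10.8674-(-1.9))/2) = sqrt(6.3837) = 2.5266

±(2.1175 + 2.5266i) i.e. 2.1175 + 2.5266i and -2.1175 - 2.5266i


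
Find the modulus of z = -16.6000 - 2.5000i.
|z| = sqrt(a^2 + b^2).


|z| = sqrt((-16.6)^2 + (-2.5)^2) = sqrt(275.56 + 6.25) = sqrt(281.81) = 16.7872

|z| = 16.7872


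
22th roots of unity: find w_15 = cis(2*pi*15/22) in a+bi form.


Angle = 360*15/22 = 245.4545°
a = cos(245.4545°) = -0.4154
b = sin(245.4545°) = -0.9096

-0.4154 - 0.9096i


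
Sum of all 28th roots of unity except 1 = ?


With w = e^(2*pi*i/28), all 28 of the 28th roots of unity w^0 = 1, w, ..., w^(27) sum to 0: 1 + w + ... + w^(27) = (1 - w^28)/(1 - w) = 0 since w^28 = 1, w ≠ 1.
Removing the root 1: w + w^2 + ... + w^(27) = 0 - 1 = -1

Sum = -1


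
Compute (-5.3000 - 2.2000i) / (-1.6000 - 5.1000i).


Conjugate of z2 = -1.6000 + 5.1000i
Numerator: (-5.3000 - 2.2000i)(-1.6000 + 5.1000i) = 19.7000 - 23.5100i
Denominator: (-1.6)^2 + (-5.1)^2 = 28.57
Result = (19.7000 - 23.5100i)/28.57

0.6895 - 0.8229i


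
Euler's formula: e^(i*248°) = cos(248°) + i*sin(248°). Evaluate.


cos(248°) = -0.3746
sin(248°) = -0.9272

e^(i*248°) = -0.3746 - 0.9272i


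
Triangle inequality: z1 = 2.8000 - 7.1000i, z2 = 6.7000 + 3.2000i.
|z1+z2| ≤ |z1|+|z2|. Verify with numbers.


|z1| = sqrt(2.8^2 + (-7.1)^2) = sqrt(58.25) = 7.6322
|z2| = sqrt(6.7^2 + 3.2^2) = sqrt(55.13) = 7.4250
z1+z2 = 9.5000 - 3.9000i
|z1+z2| = sqrt(105.46) = 10.2694
|z1|+|z2| = 7.6322 + 7.4250 = 15.0572

|z1+z2| = 10.2694 ≤ |z1|+|z2| = 15.0572 (verified)


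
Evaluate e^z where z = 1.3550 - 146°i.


e^1.3550 = 3.8768
cos(-146°) = -0.82904
sin(-146°) = -0.5592
Real = 3.8768*(-0.82904) = -3.2140
Imag = 3.8768*(-0.5592) = -2.1679

-3.2140 - 2.1679i


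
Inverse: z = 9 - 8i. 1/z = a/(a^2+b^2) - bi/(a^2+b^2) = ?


|z|^2 = 81+64 = 145
1/z = (9 + 8i)/145

1/z = 0.0621 + 0.0552i


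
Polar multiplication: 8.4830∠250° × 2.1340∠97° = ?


r = 8.4830 * 2.1340 = 18.1027
theta = 250° + 97° = 347° = 347° (mod 360)

18.1027 cis(347°)


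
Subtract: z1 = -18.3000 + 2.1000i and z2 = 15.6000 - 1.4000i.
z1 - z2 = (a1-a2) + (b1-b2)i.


Real: -18.3 - 15.6 = -33.9
Imag: 2.1 + 1.4 = 3.5

-33.9000 + 3.5000i


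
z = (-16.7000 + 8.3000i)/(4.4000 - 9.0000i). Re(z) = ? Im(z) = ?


Multiply by conjugate: (-16.7000 + 8.3000i)(4.4000 + 9.0000i) / (4.4^2 + (-9)^2)
Numerator real = -16.7*4.4 + 8.3*(-9) = -148.18
Numerator imag = 8.3*4.4 - (-16.7)*(-9) = -113.78
Denominator = 100.36
Re(z) = -148.18/100.36 = -1.4765
Im(z) = -113.78/100.36 = -1.1337

Re(z) = -1.4765, Im(z) = -1.1337


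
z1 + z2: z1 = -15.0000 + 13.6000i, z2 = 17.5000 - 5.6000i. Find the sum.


Real: -15 + 17.5 = 2.5
Imag: 13.6 - 5.6 = 8

2.5000 + 8.0000i


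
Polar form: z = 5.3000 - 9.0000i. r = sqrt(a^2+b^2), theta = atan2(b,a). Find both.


r = sqrt(28.09+81) = sqrt(109.09) = 10.4446
theta = atan2(-9, 5.3) = -59.5066 degrees

r = 10.4446, theta = -59.5066 degrees


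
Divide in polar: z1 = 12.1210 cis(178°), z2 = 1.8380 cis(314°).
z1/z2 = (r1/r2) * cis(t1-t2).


r = 12.1210 / 1.8380 = 6.5947
theta = 178° - 314° = -136° = 224° (mod 360)

6.5947 cis(224°)


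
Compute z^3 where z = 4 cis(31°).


r^3 = 4^3 = 64
n*theta = 3*31° = 93° = 93° (mod 360)
a = 64*cos(93°) = -3.3495
b = 64*sin(93°) = 63.9123

64 cis(93°) = -3.3495 + 63.9123i


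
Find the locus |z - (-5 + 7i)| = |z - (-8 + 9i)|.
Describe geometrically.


Equal distances means the locus is the perpendicular bisector of z1 and z2.
Midpoint = ((-5+(-8))/2, (7+9)/2) = (-6.5000, 8.0000)

Perpendicular bisector through (-6.5000, 8.0000)


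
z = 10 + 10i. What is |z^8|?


|z| = sqrt(100+100) = sqrt(200) = 14.1421
|z^8| = |z|^8 = (sqrt(200))^8 = 200^4 = 1600000000

|z^8| = 1600000000


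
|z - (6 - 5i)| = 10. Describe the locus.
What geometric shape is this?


|z - z0| = r is a circle with center z0 and radius r.
Center = (6, -5), radius = 10

Circle with center (6, -5) and radius 10


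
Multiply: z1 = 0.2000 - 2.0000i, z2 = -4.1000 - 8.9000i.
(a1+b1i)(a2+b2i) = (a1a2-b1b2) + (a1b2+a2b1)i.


Real = 0.2*(-4.1) - (-2)*(-8.9) = -0.82 - 17.8 = -18.62
Imag = 0.2*(-8.9) - (4.1)*(-2) = -1.78 + 8.2 = 6.42

-18.6200 + 6.4200i


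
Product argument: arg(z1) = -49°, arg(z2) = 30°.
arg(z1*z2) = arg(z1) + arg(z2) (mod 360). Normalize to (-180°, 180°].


arg(z1*z2) = -49° + 30° = -19°
Normalized to (-180°, 180°]: -19°

-19°


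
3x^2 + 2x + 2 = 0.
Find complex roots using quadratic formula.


disc = 2^2 - 4*3*2 = 4 - 24 = -20
sqrt(|disc|) = sqrt(20) = 4.4721
Real part = -2/(2*3) = -0.3333
Imag part = 4.4721/(2*3) = 0.7454

-0.3333 ± 0.7454i


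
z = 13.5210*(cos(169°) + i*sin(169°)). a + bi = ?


a = 13.5210*cos(169°) = 13.5210*(-0.98163) = -13.2726
b = 13.5210*sin(169°) = 13.5210*0.19081 = 2.5799

-13.2726 + 2.5799i


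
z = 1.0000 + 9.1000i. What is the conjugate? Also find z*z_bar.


z_bar = 1.0000 - 9.1000i
z*z_bar = 1^2 + 9.1^2 = 1 + 82.81 = 83.81

z_bar = 1.0000 - 9.1000i, z*z_bar = 83.81


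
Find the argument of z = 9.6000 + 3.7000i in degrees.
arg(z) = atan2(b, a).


Re = 9.6, Im = 3.7
arg = atan2(3.7, 9.6) = 21.0775 degrees

arg(z) = 21.0775 degrees


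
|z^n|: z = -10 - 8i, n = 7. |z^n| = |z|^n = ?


|z| = sqrt(100+64) = sqrt(164) = 12.8062
|z^7| = |z|^7 = (sqrt(164))^7 = 164^3 * sqrt(164) = 4410944*sqrt(164)

|z^7| = 4410944*sqrt(164) ≈ 56487644.8727


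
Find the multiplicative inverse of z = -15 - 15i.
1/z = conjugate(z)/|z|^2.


|z|^2 = 225+225 = 450
1/z = (-15 + 15i)/450

1/z = -0.0333 + 0.0333i


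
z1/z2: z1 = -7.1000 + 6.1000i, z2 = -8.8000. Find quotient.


Conjugate of z2 = -8.8000
Numerator: (-7.1000 + 6.1000i)(-8.8000) = 62.4800 - 53.6800i
Denominator: (-8.8)^2 + 0^2 = 77.44
Result = (62.4800 - 53.6800i)/77.44

0.8068 - 0.6932i


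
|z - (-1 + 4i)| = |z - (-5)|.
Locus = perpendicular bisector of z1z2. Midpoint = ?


Equal distances means the locus is the perpendicular bisector of z1 and z2.
Midpoint = ((-1+(-5))/2, (4+0)/2) = (-3.0000, 2.0000)

Perpendicular bisector through (-3.0000, 2.0000)


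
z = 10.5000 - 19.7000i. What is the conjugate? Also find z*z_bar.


z_bar = 10.5000 + 19.7000i
z*z_bar = 10.5^2 + (-19.7)^2 = 110.25 + 388.09 = 498.34

z_bar = 10.5000 + 19.7000i, z*z_bar = 498.34


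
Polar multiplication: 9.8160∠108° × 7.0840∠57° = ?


r = 9.8160 * 7.0840 = 69.5365
theta = 108° + 57° = 165° = 165° (mod 360)

69.5365 cis(165°)


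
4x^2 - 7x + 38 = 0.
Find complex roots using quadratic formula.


disc = (-7)^2 - 4*4*38 = 49 - 608 = -559
sqrt(|disc|) = sqrt(559) = 23.6432
Real part = 7/(2*4) = 0.8750
Imag part = 23.6432/(2*4) = 2.9554

0.8750 ± 2.9554i


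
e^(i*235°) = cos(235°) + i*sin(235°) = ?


cos(235°) = -0.5736
sin(235°) = -0.8192

e^(i*235°) = -0.5736 - 0.8192i


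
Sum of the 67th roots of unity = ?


The sum of all 67th roots of unity is 0.
Geometric series: (1 - w^67)/(1 - w) = (1-1)/(1-w) = 0 since w^67 = 1, w ≠ 1.
Alternatively: coefficient of z^66 in z^67 - 1 is 0.

0


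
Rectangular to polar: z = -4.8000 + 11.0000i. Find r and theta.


r = sqrt(23.04+121) = sqrt(144.04) = 12.0017
theta = atan2(11, -4.8) = 113.5747 degrees

r = 12.0017, theta = 113.5747 degrees


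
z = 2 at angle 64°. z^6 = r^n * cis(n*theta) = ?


r^6 = 2^6 = 64
n*theta = 6*64° = 384° = 24° (mod 360)
a = 64*cos(24°) = 58.4669
b = 64*sin(24°) = 26.0311

64 cis(24°) = 58.4669 + 26.0311i


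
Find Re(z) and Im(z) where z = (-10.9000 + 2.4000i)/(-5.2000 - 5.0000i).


Multiply by conjugate: (-10.9000 + 2.4000i)(-5.2000 + 5.0000i) / ((-5.2)^2 + (-5)^2)
Numerator real = -10.9*(-5.2) + 2.4*(-5) = 44.68
Numerator imag = 2.4*(-5.2) - (-10.9)*(-5) = -66.98
Denominator = 52.04
Re(z) = 44.68/52.04 = 0.8586
Im(z) = -66.98/52.04 = -1.2871

Re(z) = 0.8586, Im(z) = -1.2871


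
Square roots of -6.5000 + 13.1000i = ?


|z| = sqrt(42.25+171.61) = 14.6240
sqrt((|z|+a)/2) = sqrt((14.6240+(-6.5))/2) = sqrt(4.0620) = 2.0154
sqrt((|z|-a)/2) = sqrt((14.6240-(-6.5))/2) = sqrt(10.5620) = 3.2499

±(2.0154 + 3.2499i) i.e. 2.0154 + 3.2499i and -2.0154 - 3.2499i


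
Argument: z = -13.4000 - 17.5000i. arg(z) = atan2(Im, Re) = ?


Re = -13.4, Im = -17.5
arg = atan2(-17.5, -13.4) = -127.4418 degrees

arg(z) = -127.4418 degrees


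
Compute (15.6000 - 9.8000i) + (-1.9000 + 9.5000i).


Real: 15.6 - 1.9 = 13.7
Imag: -9.8 + 9.5 = -0.3

13.7000 - 0.3000i


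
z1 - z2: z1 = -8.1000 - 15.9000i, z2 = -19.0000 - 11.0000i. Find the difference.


Real: -8.1 + 19 = 10.9
Imag: -15.9 + 11 = -4.9

10.9000 - 4.9000i


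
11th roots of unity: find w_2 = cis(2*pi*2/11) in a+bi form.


Angle = 360*2/11 = 65.4545°
a = cos(65.4545°) = 0.4154
b = sin(65.4545°) = 0.9096

0.4154 + 0.9096i


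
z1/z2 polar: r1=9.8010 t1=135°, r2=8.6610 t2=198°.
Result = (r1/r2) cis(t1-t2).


r = 9.8010 / 8.6610 = 1.1316
theta = 135° - 198° = -63° = 297° (mod 360)

1.1316 cis(297°)


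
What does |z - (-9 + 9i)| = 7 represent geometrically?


|z - z0| = r is a circle with center z0 and radius r.
Center = (-9, 9), radius = 7

Circle with center (-9, 9) and radius 7


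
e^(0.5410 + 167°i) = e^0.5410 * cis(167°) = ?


e^0.5410 = 1.7177
cos(167°) = -0.9744
sin(167°) = 0.22495
Real = 1.7177*(-0.9744) = -1.6737
Imag = 1.7177*0.22495 = 0.3864

-1.6737 + 0.3864i


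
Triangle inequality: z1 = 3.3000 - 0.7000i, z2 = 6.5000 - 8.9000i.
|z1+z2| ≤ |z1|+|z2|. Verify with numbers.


|z1| = sqrt(3.3^2 + (-0.7)^2) = sqrt(11.38) = 3.3734
|z2| = sqrt(6.5^2 + (-8.9)^2) = sqrt(121.46) = 11.0209
z1+z2 = 9.8000 - 9.6000i
|z1+z2| = sqrt(188.2) = 13.7186
|z1|+|z2| = 3.3734 + 11.0209 = 14.3943

|z1+z2| = 13.7186 ≤ |z1|+|z2| = 14.3943 (verified)


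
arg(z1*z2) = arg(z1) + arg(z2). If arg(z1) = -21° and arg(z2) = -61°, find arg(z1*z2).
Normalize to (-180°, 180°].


arg(z1*z2) = -21° - 61° = -82°
Normalized to (-180°, 180°]: -82°

-82°


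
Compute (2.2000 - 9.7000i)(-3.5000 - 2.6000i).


Real = 2.2*(-3.5) - (-9.7)*(-2.6) = -7.7 - 25.22 = -32.92
Imag = 2.2*(-2.6) - (3.5)*(-9.7) = -5.72 + 33.95 = 28.23

-32.9200 + 28.2300i


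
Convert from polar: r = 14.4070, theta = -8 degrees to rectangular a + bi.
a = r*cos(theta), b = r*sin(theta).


a = 14.4070*cos(-8°) = 14.4070*0.99027 = 14.2668
b = 14.4070*sin(-8°) = 14.4070*(-0.139173) = -2.0051

14.2668 - 2.0051i


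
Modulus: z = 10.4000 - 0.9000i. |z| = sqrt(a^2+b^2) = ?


|z| = sqrt(10.4^2 + (-0.9)^2) = sqrt(108.16 + 0.81) = sqrt(108.97) = 10.4389

|z| = 10.4389


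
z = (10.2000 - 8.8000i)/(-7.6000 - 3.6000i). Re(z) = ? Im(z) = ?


Multiply by conjugate: (10.2000 - 8.8000i)(-7.6000 + 3.6000i) / ((-7.6)^2 + (-3.6)^2)
Numerator real = 10.2*(-7.6) - (8.8)*(-3.6) = -45.84
Numerator imag = -8.8*(-7.6) - 10.2*(-3.6) = 103.6
Denominator = 70.72
Re(z) = -45.84/70.72 = -0.6482
Im(z) = 103.6/70.72 = 1.4649

Re(z) = -0.6482, Im(z) = 1.4649


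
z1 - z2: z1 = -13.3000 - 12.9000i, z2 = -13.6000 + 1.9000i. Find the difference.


Real: -13.3 + 13.6 = 0.3
Imag: -12.9 - 1.9 = -14.8

0.3000 - 14.8000i


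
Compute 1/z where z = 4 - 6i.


|z|^2 = 16+36 = 52
1/z = (4 + 6i)/52

1/z = 0.0769 + 0.1154i


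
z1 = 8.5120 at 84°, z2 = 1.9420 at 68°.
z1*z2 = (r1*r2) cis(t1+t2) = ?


r = 8.5120 * 1.9420 = 16.5303
theta = 84° + 68° = 152° = 152° (mod 360)

16.5303 cis(152°)


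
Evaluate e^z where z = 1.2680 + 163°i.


e^1.2680 = 3.55374
cos(163°) = -0.956305
sin(163°) = 0.29237
Real = 3.55374*(-0.956305) = -3.3985
Imag = 3.55374*0.29237 = 1.0390

-3.3985 + 1.0390i


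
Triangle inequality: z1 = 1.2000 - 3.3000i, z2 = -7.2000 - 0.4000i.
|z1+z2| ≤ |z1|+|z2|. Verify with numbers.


|z1| = sqrt(1.2^2 + (-3.3)^2) = sqrt(12.33) = 3.5114
|z2| = sqrt((-7.2)^2 + (-0.4)^2) = sqrt(52) = 7.2111
z1+z2 = -6.0000 - 3.7000i
|z1+z2| = sqrt(49.69) = 7.0491
|z1|+|z2| = 3.5114 + 7.2111 = 10.7225

|z1+z2| = 7.0491 ≤ |z1|+|z2| = 10.7225 (verified)


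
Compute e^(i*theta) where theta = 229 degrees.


cos(229°) = -0.6561
sin(229°) = -0.7547

e^(i*229°) = -0.6561 - 0.7547i


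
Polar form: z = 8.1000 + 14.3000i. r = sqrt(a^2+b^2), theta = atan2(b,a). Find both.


r = sqrt(65.61+204.49) = sqrt(270.1) = 16.4347
theta = atan2(14.3, 8.1) = 60.4713 degrees

r = 16.4347, theta = 60.4713 degrees


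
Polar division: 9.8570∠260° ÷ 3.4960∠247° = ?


r = 9.8570 / 3.4960 = 2.8195
theta = 260° - 247° = 13° = 13° (mod 360)

2.8195 cis(13°)


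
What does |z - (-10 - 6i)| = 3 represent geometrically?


|z - z0| = r is a circle with center z0 and radius r.
Center = (-10, -6), radius = 3

Circle with center (-10, -6) and radius 3


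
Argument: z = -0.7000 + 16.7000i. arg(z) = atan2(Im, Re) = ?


Re = -0.7, Im = 16.7
arg = atan2(16.7, -0.7) = 92.4002 degrees

arg(z) = 92.4002 degrees


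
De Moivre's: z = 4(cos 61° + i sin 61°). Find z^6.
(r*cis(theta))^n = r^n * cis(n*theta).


r^6 = 4^6 = 4096
n*theta = 6*61° = 366° = 6° (mod 360)
a = 4096*cos(6°) = 4073.5617
b = 4096*sin(6°) = 428.1486

4096 cis(6°) = 4073.5617 + 428.1486i


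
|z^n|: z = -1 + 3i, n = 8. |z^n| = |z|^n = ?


|z| = sqrt(1+9) = sqrt(10) = 3.1623
|z^8| = |z|^8 = (sqrt(10))^8 = 10^4 = 10000

|z^8| = 10000


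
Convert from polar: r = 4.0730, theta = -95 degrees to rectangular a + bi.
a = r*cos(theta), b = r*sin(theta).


a = 4.0730*cos(-95°) = 4.0730*(-0.08716) = -0.3550
b = 4.0730*sin(-95°) = 4.0730*(-0.9962) = -4.0575

-0.3550 - 4.0575i


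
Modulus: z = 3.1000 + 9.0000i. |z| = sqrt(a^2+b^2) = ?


|z| = sqrt(3.1^2 + 9^2) = sqrt(9.61 + 81) = sqrt(90.61) = 9.5189

|z| = 9.5189


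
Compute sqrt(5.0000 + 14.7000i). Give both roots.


|z| = sqrt(25+216.09) = 15.5271
sqrt((|z|+a)/2) = sqrt((15.5271+5)/2) = sqrt(10.2635) = 3.2037
sqrt((|z|-a)/2) = sqrt((15.5271-5)/2) = sqrt(5.2635) = 2.2942

±(3.2037 + 2.2942i) i.e. 3.2037 + 2.2942i and -3.2037 - 2.2942i


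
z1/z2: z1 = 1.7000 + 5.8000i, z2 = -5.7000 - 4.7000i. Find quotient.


Conjugate of z2 = -5.7000 + 4.7000i
Numerator: (1.7000 + 5.8000i)(-5.7000 + 4.7000i) = -36.9500 - 25.0700i
Denominator: (-5.7)^2 + (-4.7)^2 = 54.58
Result = (-36.9500 - 25.0700i)/54.58

-0.6770 - 0.4593i


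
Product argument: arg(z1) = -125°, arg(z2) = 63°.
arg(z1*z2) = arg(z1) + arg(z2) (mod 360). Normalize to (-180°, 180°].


arg(z1*z2) = -125° + 63° = -62°
Normalized to (-180°, 180°]: -62°

-62°


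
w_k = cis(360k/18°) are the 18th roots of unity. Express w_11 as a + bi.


Angle = 360*11/18 = 220°
a = cos(220°) = -0.7660
b = sin(220°) = -0.6428

-0.7660 - 0.6428i


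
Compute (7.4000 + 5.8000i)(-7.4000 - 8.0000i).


Real = 7.4*(-7.4) - 5.8*(-8) = -54.76 - (-46.4) = -8.36
Imag = 7.4*(-8) - (7.4)*5.8 = -59.2 - (42.92) = -102.12

-8.3600 - 102.1200i


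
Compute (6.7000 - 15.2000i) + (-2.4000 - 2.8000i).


Real: 6.7 - 2.4 = 4.3
Imag: -15.2 - 2.8 = -18

4.3000 - 18.0000i
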